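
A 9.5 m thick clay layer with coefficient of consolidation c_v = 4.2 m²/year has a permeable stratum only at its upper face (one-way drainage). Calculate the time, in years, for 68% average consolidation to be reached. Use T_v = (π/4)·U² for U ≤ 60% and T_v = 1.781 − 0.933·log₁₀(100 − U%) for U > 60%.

Drainage path length: H_d = H = 9.5 m (single drainage).
U > 60%: T_v = 1.781 − 0.933·log₁₀(100 − 68) = 0.3767.
t = T_v·H_d²/c_v = 0.3767×9.5²/4.2 = 8.095 years.

t ≈ 8.09 years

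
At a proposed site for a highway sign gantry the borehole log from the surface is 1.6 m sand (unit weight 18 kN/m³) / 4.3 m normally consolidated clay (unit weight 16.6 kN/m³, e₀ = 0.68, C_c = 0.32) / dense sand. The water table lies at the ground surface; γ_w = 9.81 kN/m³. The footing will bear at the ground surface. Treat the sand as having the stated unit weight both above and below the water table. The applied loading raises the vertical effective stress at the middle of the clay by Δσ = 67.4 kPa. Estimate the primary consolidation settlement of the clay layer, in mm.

S_c ≈ 439 mm

Mid-depth of clay below the ground surface: z = 1.6 + 4.3/2 = 3.75 m.
Total vertical stress at mid-clay: σ_v = 18×1.6 + 16.6×2.15 = 64.49 kPa.
Pore pressure: u = 9.81×(3.75 − 0) = 36.788 kPa.
Initial effective stress: σ'_0 = σ_v − u = 64.49 − 36.788 = 27.702 kPa.
Final effective stress: σ'_f = σ'_0 + Δσ = 27.702 + 67.4 = 95.102 kPa.
Normally consolidated clay, so the full stress increment lies on the virgin compression line:
S_c = C_c·H/(1+e₀)·log₁₀(σ'_f/σ'_0) = 0.32×4.3/(1+0.68)×log₁₀(95.102/27.702)
    = 0.81905 × 0.53568 = 0.4387 m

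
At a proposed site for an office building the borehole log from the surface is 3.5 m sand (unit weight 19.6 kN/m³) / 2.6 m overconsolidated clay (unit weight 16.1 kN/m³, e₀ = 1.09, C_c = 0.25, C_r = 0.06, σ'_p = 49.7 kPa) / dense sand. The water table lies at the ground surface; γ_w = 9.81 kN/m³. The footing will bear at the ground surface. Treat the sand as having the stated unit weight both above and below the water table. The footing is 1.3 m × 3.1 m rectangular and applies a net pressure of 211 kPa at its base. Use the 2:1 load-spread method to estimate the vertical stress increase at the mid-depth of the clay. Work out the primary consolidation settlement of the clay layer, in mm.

S_c ≈ 30.8 mm

Mid-depth of clay below the ground surface: z = 3.5 + 2.6/2 = 4.8 m.
Total vertical stress at mid-clay: σ_v = 19.6×3.5 + 16.1×1.3 = 89.53 kPa.
Pore pressure: u = 9.81×(4.8 − 0) = 47.088 kPa.
Initial effective stress: σ'_0 = σ_v − u = 89.53 − 47.088 = 42.442 kPa.
Stress increase at mid-clay by the 2:1 spreading method:
Δσ = qBL/((B+z)(L+z)) = 211×1.3×3.1/((1.3+4.8)(3.1+4.8)) = 17.645 kPa
Final effective stress: σ'_f = 42.442 + 17.645 = 60.087 kPa.
σ'_f = 60.087 > σ'_p = 49.7 kPa, so the stress path crosses the preconsolidation pressure — recompression up to σ'_p, then virgin compression beyond:
S_c = H/(1+e₀)·[C_r·log₁₀(σ'_p/σ'_0) + C_c·log₁₀(σ'_f/σ'_p)]
    = 2.6/2.09 × [0.06×log₁₀(49.7/42.442) + 0.25×log₁₀(60.087/49.7)]
    = 1.244 × [0.0041136 + 0.020606] = 0.03075 m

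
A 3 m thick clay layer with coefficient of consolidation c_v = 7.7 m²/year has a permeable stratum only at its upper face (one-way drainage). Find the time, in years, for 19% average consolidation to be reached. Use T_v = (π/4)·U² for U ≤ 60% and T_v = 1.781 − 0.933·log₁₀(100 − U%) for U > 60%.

Drainage path length: H_d = H = 3 m (single drainage).
U ≤ 60%: T_v = (π/4)·U² = (π/4)×0.19² = 0.028353.
t = T_v·H_d²/c_v = 0.028353×3²/7.7 = 0.03314 years.

t ≈ 0.0331 years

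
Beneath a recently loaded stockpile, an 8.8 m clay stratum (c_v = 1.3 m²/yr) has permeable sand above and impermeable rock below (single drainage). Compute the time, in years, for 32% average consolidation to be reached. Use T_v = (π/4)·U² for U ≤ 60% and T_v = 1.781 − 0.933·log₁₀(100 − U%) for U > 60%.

Drainage path length: H_d = H = 8.8 m (single drainage).
U ≤ 60%: T_v = (π/4)·U² = (π/4)×0.32² = 0.080425.
t = T_v·H_d²/c_v = 0.080425×8.8²/1.3 = 4.791 years.

t ≈ 4.79 years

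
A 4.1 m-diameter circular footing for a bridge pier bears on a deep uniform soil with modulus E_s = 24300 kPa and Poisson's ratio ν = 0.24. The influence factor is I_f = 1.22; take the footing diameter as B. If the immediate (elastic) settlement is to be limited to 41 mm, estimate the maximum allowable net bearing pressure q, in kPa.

S_e = q·B·(1−ν²)/E_s · I_f  ⇒  q = S_e·E_s / (B·(1−ν²)·I_f).
q = 0.041 × 24300 / (4.1 × 0.9424 × 1.22) = 211.4 kPa

q ≈ 211 kPa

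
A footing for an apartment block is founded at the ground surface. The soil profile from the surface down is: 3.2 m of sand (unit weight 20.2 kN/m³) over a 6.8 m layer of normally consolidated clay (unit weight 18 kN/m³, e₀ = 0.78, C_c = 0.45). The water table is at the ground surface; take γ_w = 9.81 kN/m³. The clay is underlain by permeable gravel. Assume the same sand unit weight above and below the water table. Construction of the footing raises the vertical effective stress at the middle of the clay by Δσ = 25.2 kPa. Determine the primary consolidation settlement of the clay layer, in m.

Mid-depth of clay below the ground surface: z = 3.2 + 6.8/2 = 6.6 m.
Total vertical stress at mid-clay: σ_v = 20.2×3.2 + 18×3.4 = 125.84 kPa.
Pore pressure: u = 9.81×(6.6 − 0) = 64.746 kPa.
Initial effective stress: σ'_0 = σ_v − u = 125.84 − 64.746 = 61.094 kPa.
Final effective stress: σ'_f = σ'_0 + Δσ = 61.094 + 25.2 = 86.294 kPa.
Normally consolidated clay, so the full stress increment lies on the virgin compression line:
S_c = C_c·H/(1+e₀)·log₁₀(σ'_f/σ'_0) = 0.45×6.8/(1+0.78)×log₁₀(86.294/61.094)
    = 1.7191 × 0.14998 = 0.2578 m

S_c ≈ 0.258 m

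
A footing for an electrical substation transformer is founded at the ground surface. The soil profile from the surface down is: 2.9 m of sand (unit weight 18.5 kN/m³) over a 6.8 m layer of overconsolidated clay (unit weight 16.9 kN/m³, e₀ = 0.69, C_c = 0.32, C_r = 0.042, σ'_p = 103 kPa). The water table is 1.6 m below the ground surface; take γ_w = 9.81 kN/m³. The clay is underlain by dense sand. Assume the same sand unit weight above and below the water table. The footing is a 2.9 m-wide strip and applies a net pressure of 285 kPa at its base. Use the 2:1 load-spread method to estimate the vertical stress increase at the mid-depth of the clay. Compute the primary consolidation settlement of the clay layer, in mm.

Mid-depth of clay below the ground surface: z = 2.9 + 6.8/2 = 6.3 m.
Total vertical stress at mid-clay: σ_v = 18.5×2.9 + 16.9×3.4 = 111.11 kPa.
Pore pressure: u = 9.81×(6.3 − 1.6) = 46.107 kPa.
Initial effective stress: σ'_0 = σ_v − u = 111.11 − 46.107 = 65.003 kPa.
Stress increase at mid-clay by the 2:1 spreading method:
Δσ = qB/(B+z) = 285×2.9/(2.9+6.3) = 89.837 kPa
Final effective stress: σ'_f = 65.003 + 89.837 = 154.84 kPa.
σ'_f = 154.84 > σ'_p = 103 kPa, so the stress path crosses the preconsolidation pressure — recompression up to σ'_p, then virgin compression beyond:
S_c = H/(1+e₀)·[C_r·log₁₀(σ'_p/σ'_0) + C_c·log₁₀(σ'_f/σ'_p)]
    = 6.8/1.69 × [0.042×log₁₀(103/65.003) + 0.32×log₁₀(154.84/103)]
    = 4.0237 × [0.008396 + 0.056655] = 0.2617 m

S_c ≈ 262 mm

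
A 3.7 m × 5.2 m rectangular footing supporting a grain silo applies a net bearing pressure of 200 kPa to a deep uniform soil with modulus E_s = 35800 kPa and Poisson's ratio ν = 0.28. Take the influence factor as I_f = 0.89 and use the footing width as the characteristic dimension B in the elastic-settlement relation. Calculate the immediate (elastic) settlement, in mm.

S_e ≈ 17 mm

Immediate (elastic) settlement: S_e = q·B·(1−ν²)/E_s · I_f.
S_e = 200 × 3.7 × (1 − 0.28²) / 35800 × 0.89
    = 200 × 3.7 × 0.9216 / 35800 × 0.89
    = 0.01695 m = 16.95 mm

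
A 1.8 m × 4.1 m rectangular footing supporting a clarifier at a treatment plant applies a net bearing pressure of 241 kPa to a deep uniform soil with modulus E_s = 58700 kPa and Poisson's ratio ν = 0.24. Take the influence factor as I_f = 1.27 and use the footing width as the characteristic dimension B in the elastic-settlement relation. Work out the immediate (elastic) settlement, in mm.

S_e ≈ 8.84 mm

Immediate (elastic) settlement: S_e = q·B·(1−ν²)/E_s · I_f.
S_e = 241 × 1.8 × (1 − 0.24²) / 58700 × 1.27
    = 241 × 1.8 × 0.9424 / 58700 × 1.27
    = 0.008845 m = 8.845 mm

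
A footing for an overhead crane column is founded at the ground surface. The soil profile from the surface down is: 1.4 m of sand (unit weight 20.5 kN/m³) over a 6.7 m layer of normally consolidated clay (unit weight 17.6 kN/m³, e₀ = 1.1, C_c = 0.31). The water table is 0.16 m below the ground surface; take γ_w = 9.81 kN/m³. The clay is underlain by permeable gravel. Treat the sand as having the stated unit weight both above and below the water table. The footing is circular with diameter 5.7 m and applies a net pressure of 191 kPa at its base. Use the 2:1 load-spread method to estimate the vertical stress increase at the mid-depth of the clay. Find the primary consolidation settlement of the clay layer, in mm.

S_c ≈ 364 mm

Mid-depth of clay below the ground surface: z = 1.4 + 6.7/2 = 4.75 m.
Total vertical stress at mid-clay: σ_v = 20.5×1.4 + 17.6×3.35 = 87.66 kPa.
Pore pressure: u = 9.81×(4.75 − 0.16) = 45.028 kPa.
Initial effective stress: σ'_0 = σ_v − u = 87.66 − 45.028 = 42.632 kPa.
Stress increase at mid-clay by the 2:1 spreading method:
Δσ ≈ qD²/(D+z)² = 191×5.7²/(5.7+4.75)² = 56.826 kPa
Final effective stress: σ'_f = σ'_0 + Δσ = 42.632 + 56.826 = 99.458 kPa.
Normally consolidated clay, so the full stress increment lies on the virgin compression line:
S_c = C_c·H/(1+e₀)·log₁₀(σ'_f/σ'_0) = 0.31×6.7/(1+1.1)×log₁₀(99.458/42.632)
    = 0.98905 × 0.3679 = 0.3639 m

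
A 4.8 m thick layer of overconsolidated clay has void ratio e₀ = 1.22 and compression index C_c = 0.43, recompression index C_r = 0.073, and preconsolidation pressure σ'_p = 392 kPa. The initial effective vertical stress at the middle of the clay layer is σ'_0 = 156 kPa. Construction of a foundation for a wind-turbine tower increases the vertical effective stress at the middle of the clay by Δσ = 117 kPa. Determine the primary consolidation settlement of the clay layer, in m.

S_c ≈ 0.0384 m

Final effective stress: σ'_f = 156 + 117 = 273 kPa.
σ'_f = 273 ≤ σ'_p = 392 kPa, so the clay remains overconsolidated and only the recompression index applies:
S_c = C_r·H/(1+e₀)·log₁₀(σ'_f/σ'_0) = 0.073×4.8/2.22×log₁₀(273/156)
    = 0.15784 × 0.24304 = 0.03836 m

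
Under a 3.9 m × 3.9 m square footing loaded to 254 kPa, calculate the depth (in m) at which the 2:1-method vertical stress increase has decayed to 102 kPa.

2:1 spreading — at depth z the loaded area has grown by z in each plan dimension:
qB²/(B+z)² = Δσ_z ⇒ z = B(√(q/Δσ_z) − 1) = 3.9×(√(254/102) − 1) = 2.254 m

z ≈ 2.25 m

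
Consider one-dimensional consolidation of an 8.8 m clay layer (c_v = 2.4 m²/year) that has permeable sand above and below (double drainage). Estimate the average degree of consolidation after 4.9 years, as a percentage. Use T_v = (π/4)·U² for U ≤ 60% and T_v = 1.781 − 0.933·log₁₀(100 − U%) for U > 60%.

U ≈ 81.9 %

Drainage path length: H_d = H/2 = 4.4 m (double drainage).
T_v = c_v·t/H_d² = 2.4×4.9/4.4² = 0.60744.
T_v = 0.60744 corresponds to the U > 60% branch:
U = 1 − 10^((1.781 − T_v)/0.933)/100 = 0.8189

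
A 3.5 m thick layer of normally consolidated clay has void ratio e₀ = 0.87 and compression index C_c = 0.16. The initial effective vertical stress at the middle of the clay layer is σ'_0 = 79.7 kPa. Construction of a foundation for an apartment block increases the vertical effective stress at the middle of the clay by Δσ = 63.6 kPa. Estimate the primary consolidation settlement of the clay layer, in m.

S_c ≈ 0.0763 m

Final effective stress: σ'_f = σ'_0 + Δσ = 79.7 + 63.6 = 143.3 kPa.
Normally consolidated clay, so the full stress increment lies on the virgin compression line:
S_c = C_c·H/(1+e₀)·log₁₀(σ'_f/σ'_0) = 0.16×3.5/(1+0.87)×log₁₀(143.3/79.7)
    = 0.29947 × 0.25479 = 0.0763 m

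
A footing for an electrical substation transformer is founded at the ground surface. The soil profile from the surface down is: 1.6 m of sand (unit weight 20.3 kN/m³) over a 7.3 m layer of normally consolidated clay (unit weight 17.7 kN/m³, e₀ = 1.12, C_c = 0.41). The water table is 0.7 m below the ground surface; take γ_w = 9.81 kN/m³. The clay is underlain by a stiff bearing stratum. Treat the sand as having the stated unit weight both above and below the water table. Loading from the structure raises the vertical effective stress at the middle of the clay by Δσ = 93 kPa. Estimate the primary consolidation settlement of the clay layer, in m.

S_c ≈ 0.625 m

Mid-depth of clay below the ground surface: z = 1.6 + 7.3/2 = 5.25 m.
Total vertical stress at mid-clay: σ_v = 20.3×1.6 + 17.7×3.65 = 97.085 kPa.
Pore pressure: u = 9.81×(5.25 − 0.7) = 44.636 kPa.
Initial effective stress: σ'_0 = σ_v − u = 97.085 − 44.636 = 52.449 kPa.
Final effective stress: σ'_f = σ'_0 + Δσ = 52.449 + 93 = 145.45 kPa.
Normally consolidated clay, so the full stress increment lies on the virgin compression line:
S_c = C_c·H/(1+e₀)·log₁₀(σ'_f/σ'_0) = 0.41×7.3/(1+1.12)×log₁₀(145.45/52.449)
    = 1.4118 × 0.44298 = 0.6254 m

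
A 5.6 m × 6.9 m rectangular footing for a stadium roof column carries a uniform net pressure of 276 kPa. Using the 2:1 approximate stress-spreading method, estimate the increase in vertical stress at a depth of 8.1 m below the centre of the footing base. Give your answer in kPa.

Δσ_z ≈ 51.9 kPa

By the 2:1 method the load spreads at 1 horizontal : 2 vertical, so at depth z the loaded area has grown by z in each plan dimension:
Δσ = qBL/((B+z)(L+z)) = 276×5.6×6.9/((5.6+8.1)(6.9+8.1)) = 51.896 kPa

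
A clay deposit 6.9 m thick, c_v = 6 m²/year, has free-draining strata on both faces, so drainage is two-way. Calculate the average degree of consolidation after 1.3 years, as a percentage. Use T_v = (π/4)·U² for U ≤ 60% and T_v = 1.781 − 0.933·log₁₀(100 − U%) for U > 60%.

U ≈ 83.9 %

Drainage path length: H_d = H/2 = 3.45 m (double drainage).
T_v = c_v·t/H_d² = 6×1.3/3.45² = 0.65532.
T_v = 0.65532 corresponds to the U > 60% branch:
U = 1 − 10^((1.781 − T_v)/0.933)/100 = 0.8391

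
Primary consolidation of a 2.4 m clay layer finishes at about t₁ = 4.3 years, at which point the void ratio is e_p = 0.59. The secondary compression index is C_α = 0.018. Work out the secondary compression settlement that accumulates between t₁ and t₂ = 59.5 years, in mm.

S_s ≈ 31 mm

Secondary compression: S_s = C_α·H/(1+e_p)·log₁₀(t₂/t₁)
S_s = 0.018×2.4/(1+0.59)×log₁₀(59.5/4.3)
    = 0.02717 × 1.141 = 0.031 m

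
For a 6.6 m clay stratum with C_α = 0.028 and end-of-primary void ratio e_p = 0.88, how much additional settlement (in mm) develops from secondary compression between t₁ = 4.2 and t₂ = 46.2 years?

S_s ≈ 102 mm

Secondary compression: S_s = C_α·H/(1+e_p)·log₁₀(t₂/t₁)
S_s = 0.028×6.6/(1+0.88)×log₁₀(46.2/4.2)
    = 0.0983 × 1.041 = 0.1024 m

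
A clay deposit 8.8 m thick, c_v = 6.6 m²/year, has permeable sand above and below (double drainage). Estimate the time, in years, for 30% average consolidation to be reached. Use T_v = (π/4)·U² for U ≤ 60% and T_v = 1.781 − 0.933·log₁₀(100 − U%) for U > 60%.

Drainage path length: H_d = H/2 = 4.4 m (double drainage).
U ≤ 60%: T_v = (π/4)·U² = (π/4)×0.3² = 0.070686.
t = T_v·H_d²/c_v = 0.070686×4.4²/6.6 = 0.2073 years.

t ≈ 0.207 years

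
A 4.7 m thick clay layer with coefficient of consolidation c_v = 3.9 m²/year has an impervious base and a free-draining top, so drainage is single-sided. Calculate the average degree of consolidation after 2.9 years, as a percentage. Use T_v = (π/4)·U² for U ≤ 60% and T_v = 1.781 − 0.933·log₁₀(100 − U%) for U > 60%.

Drainage path length: H_d = H = 4.7 m (single drainage).
T_v = c_v·t/H_d² = 3.9×2.9/4.7² = 0.512.
T_v = 0.512 corresponds to the U > 60% branch:
U = 1 − 10^((1.781 − T_v)/0.933)/100 = 0.7708

U ≈ 77.1 %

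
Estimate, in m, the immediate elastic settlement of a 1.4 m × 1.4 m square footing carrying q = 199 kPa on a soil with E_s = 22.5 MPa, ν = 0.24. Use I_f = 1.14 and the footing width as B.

Immediate (elastic) settlement: S_e = q·B·(1−ν²)/E_s · I_f.
E_s = 22.5 MPa = 22500 kPa.
S_e = 199 × 1.4 × (1 − 0.24²) / 22500 × 1.14
    = 199 × 1.4 × 0.9424 / 22500 × 1.14
    = 0.0133 m

S_e ≈ 0.0133 m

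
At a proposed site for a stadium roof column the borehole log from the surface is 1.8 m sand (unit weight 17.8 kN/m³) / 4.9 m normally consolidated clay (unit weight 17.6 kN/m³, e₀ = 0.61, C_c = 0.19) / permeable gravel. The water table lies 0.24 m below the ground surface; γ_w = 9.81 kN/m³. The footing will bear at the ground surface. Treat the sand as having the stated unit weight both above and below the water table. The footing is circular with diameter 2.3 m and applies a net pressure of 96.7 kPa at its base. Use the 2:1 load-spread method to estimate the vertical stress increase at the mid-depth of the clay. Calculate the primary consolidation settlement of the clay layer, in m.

S_c ≈ 0.0722 m

Mid-depth of clay below the ground surface: z = 1.8 + 4.9/2 = 4.25 m.
Total vertical stress at mid-clay: σ_v = 17.8×1.8 + 17.6×2.45 = 75.16 kPa.
Pore pressure: u = 9.81×(4.25 − 0.24) = 39.338 kPa.
Initial effective stress: σ'_0 = σ_v − u = 75.16 − 39.338 = 35.822 kPa.
Stress increase at mid-clay by the 2:1 spreading method:
Δσ ≈ qD²/(D+z)² = 96.7×2.3²/(2.3+4.25)² = 11.923 kPa
Final effective stress: σ'_f = σ'_0 + Δσ = 35.822 + 11.923 = 47.745 kPa.
Normally consolidated clay, so the full stress increment lies on the virgin compression line:
S_c = C_c·H/(1+e₀)·log₁₀(σ'_f/σ'_0) = 0.19×4.9/(1+0.61)×log₁₀(47.745/35.822)
    = 0.57826 × 0.12478 = 0.07216 m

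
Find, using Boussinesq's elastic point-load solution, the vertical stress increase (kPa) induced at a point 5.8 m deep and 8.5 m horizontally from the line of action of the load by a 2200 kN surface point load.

Δσ_z ≈ 1.78 kPa

Boussinesq vertical stress below a point load on an elastic half-space:
Δσ_z = 3P/(2πz²) · [1 + (r/z)²]^(−5/2)
r/z = 8.5/5.8 = 1.4655; [1+(r/z)²]^(−5/2) = 0.056886.
Δσ_z = 3×2200/(2π×5.8²) × 0.056886 = 31.225 × 0.056886 = 1.776 kPa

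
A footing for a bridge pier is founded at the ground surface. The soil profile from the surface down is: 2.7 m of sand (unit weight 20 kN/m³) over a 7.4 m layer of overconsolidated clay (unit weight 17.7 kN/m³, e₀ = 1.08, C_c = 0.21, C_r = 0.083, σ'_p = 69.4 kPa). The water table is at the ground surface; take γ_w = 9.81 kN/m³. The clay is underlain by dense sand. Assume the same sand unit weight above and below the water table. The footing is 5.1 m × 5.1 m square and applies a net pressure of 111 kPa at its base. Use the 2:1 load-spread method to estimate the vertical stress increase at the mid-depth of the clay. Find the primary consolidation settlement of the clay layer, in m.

S_c ≈ 0.066 m

Mid-depth of clay below the ground surface: z = 2.7 + 7.4/2 = 6.4 m.
Total vertical stress at mid-clay: σ_v = 20×2.7 + 17.7×3.7 = 119.49 kPa.
Pore pressure: u = 9.81×(6.4 − 0) = 62.784 kPa.
Initial effective stress: σ'_0 = σ_v − u = 119.49 − 62.784 = 56.706 kPa.
Stress increase at mid-clay by the 2:1 spreading method:
Δσ = qBL/((B+z)(L+z)) = 111×5.1×5.1/((5.1+6.4)(5.1+6.4)) = 21.831 kPa
Final effective stress: σ'_f = 56.706 + 21.831 = 78.537 kPa.
σ'_f = 78.537 > σ'_p = 69.4 kPa, so the stress path crosses the preconsolidation pressure — recompression up to σ'_p, then virgin compression beyond:
S_c = H/(1+e₀)·[C_r·log₁₀(σ'_p/σ'_0) + C_c·log₁₀(σ'_f/σ'_p)]
    = 7.4/2.08 × [0.083×log₁₀(69.4/56.706) + 0.21×log₁₀(78.537/69.4)]
    = 3.5577 × [0.0072816 + 0.01128] = 0.06604 m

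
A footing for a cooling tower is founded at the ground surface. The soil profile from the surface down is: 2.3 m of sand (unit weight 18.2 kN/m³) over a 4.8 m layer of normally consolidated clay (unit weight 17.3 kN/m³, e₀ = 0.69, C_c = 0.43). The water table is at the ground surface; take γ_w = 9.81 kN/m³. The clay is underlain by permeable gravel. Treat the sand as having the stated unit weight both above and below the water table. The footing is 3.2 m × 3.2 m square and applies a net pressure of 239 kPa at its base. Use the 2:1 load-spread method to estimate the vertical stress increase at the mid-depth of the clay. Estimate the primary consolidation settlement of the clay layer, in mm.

S_c ≈ 381 mm

Mid-depth of clay below the ground surface: z = 2.3 + 4.8/2 = 4.7 m.
Total vertical stress at mid-clay: σ_v = 18.2×2.3 + 17.3×2.4 = 83.38 kPa.
Pore pressure: u = 9.81×(4.7 − 0) = 46.107 kPa.
Initial effective stress: σ'_0 = σ_v − u = 83.38 − 46.107 = 37.273 kPa.
Stress increase at mid-clay by the 2:1 spreading method:
Δσ = qBL/((B+z)(L+z)) = 239×3.2×3.2/((3.2+4.7)(3.2+4.7)) = 39.214 kPa
Final effective stress: σ'_f = σ'_0 + Δσ = 37.273 + 39.214 = 76.487 kPa.
Normally consolidated clay, so the full stress increment lies on the virgin compression line:
S_c = C_c·H/(1+e₀)·log₁₀(σ'_f/σ'_0) = 0.43×4.8/(1+0.69)×log₁₀(76.487/37.273)
    = 1.2213 × 0.31219 = 0.3813 m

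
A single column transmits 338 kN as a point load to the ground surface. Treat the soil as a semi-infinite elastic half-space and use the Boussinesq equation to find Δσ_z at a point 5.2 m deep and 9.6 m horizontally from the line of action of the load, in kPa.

Δσ_z ≈ 0.146 kPa

Boussinesq vertical stress below a point load on an elastic half-space:
Δσ_z = 3P/(2πz²) · [1 + (r/z)²]^(−5/2)
r/z = 9.6/5.2 = 1.8462; [1+(r/z)²]^(−5/2) = 0.024509.
Δσ_z = 3×338/(2π×5.2²) × 0.024509 = 5.9683 × 0.024509 = 0.1463 kPa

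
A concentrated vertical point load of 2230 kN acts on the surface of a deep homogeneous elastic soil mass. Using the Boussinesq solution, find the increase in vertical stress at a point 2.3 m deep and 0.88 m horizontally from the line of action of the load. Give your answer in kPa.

Δσ_z ≈ 143 kPa

Boussinesq vertical stress below a point load on an elastic half-space:
Δσ_z = 3P/(2πz²) · [1 + (r/z)²]^(−5/2)
r/z = 0.88/2.3 = 0.38261; [1+(r/z)²]^(−5/2) = 0.71067.
Δσ_z = 3×2230/(2π×2.3²) × 0.71067 = 201.28 × 0.71067 = 143 kPa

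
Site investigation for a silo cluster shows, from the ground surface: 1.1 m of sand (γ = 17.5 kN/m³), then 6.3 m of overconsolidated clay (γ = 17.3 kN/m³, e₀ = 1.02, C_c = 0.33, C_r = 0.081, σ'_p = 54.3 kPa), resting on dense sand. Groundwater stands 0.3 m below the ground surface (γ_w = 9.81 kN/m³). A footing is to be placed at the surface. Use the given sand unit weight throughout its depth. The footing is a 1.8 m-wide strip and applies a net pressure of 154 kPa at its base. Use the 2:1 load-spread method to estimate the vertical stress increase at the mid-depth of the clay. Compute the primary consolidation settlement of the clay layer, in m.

Mid-depth of clay below the ground surface: z = 1.1 + 6.3/2 = 4.25 m.
Total vertical stress at mid-clay: σ_v = 17.5×1.1 + 17.3×3.15 = 73.745 kPa.
Pore pressure: u = 9.81×(4.25 − 0.3) = 38.75 kPa.
Initial effective stress: σ'_0 = σ_v − u = 73.745 − 38.75 = 34.995 kPa.
Stress increase at mid-clay by the 2:1 spreading method:
Δσ = qB/(B+z) = 154×1.8/(1.8+4.25) = 45.818 kPa
Final effective stress: σ'_f = 34.995 + 45.818 = 80.813 kPa.
σ'_f = 80.813 > σ'_p = 54.3 kPa, so the stress path crosses the preconsolidation pressure — recompression up to σ'_p, then virgin compression beyond:
S_c = H/(1+e₀)·[C_r·log₁₀(σ'_p/σ'_0) + C_c·log₁₀(σ'_f/σ'_p)]
    = 6.3/2.02 × [0.081×log₁₀(54.3/34.995) + 0.33×log₁₀(80.813/54.3)]
    = 3.1188 × [0.015454 + 0.056985] = 0.2259 m

S_c ≈ 0.226 m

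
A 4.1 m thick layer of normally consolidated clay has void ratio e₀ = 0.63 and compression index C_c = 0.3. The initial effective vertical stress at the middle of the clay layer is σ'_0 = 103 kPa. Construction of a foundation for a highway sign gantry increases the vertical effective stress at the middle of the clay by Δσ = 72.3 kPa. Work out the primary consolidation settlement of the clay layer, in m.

S_c ≈ 0.174 m

Final effective stress: σ'_f = σ'_0 + Δσ = 103 + 72.3 = 175.3 kPa.
Normally consolidated clay, so the full stress increment lies on the virgin compression line:
S_c = C_c·H/(1+e₀)·log₁₀(σ'_f/σ'_0) = 0.3×4.1/(1+0.63)×log₁₀(175.3/103)
    = 0.7546 × 0.23094 = 0.1743 m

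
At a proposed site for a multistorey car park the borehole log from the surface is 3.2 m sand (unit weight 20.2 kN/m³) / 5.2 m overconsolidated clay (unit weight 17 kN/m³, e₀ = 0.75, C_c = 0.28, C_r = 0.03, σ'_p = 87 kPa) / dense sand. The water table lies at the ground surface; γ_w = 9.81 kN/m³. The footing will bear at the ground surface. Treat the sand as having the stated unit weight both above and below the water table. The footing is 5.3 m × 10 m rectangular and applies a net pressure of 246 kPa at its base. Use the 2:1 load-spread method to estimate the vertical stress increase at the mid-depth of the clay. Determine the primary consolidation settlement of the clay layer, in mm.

Mid-depth of clay below the ground surface: z = 3.2 + 5.2/2 = 5.8 m.
Total vertical stress at mid-clay: σ_v = 20.2×3.2 + 17×2.6 = 108.84 kPa.
Pore pressure: u = 9.81×(5.8 − 0) = 56.898 kPa.
Initial effective stress: σ'_0 = σ_v − u = 108.84 − 56.898 = 51.942 kPa.
Stress increase at mid-clay by the 2:1 spreading method:
Δσ = qBL/((B+z)(L+z)) = 246×5.3×10/((5.3+5.8)(10+5.8)) = 74.341 kPa
Final effective stress: σ'_f = 51.942 + 74.341 = 126.28 kPa.
σ'_f = 126.28 > σ'_p = 87 kPa, so the stress path crosses the preconsolidation pressure — recompression up to σ'_p, then virgin compression beyond:
S_c = H/(1+e₀)·[C_r·log₁₀(σ'_p/σ'_0) + C_c·log₁₀(σ'_f/σ'_p)]
    = 5.2/1.75 × [0.03×log₁₀(87/51.942) + 0.28×log₁₀(126.28/87)]
    = 2.9714 × [0.00672 + 0.045308] = 0.1546 m

S_c ≈ 155 mm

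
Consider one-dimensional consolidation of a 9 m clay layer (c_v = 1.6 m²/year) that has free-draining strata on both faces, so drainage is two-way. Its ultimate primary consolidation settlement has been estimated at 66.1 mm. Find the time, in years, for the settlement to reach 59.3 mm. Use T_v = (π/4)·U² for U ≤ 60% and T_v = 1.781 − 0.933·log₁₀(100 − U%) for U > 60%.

t ≈ 10.6 years

Drainage path length: H_d = H/2 = 4.5 m (double drainage).
U = S(t)/S_ult = 59.3/66.1 = 0.8971.
U > 60%: T_v = 1.781 − 0.933·log₁₀(100 − 89.713) = 0.83652.
t = T_v·H_d²/c_v = 0.83652×4.5²/1.6 = 10.59 years.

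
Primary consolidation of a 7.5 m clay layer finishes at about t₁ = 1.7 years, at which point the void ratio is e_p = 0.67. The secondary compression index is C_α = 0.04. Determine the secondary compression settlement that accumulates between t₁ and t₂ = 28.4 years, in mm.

Secondary compression: S_s = C_α·H/(1+e_p)·log₁₀(t₂/t₁)
S_s = 0.04×7.5/(1+0.67)×log₁₀(28.4/1.7)
    = 0.1796 × 1.223 = 0.2197 m

S_s ≈ 220 mm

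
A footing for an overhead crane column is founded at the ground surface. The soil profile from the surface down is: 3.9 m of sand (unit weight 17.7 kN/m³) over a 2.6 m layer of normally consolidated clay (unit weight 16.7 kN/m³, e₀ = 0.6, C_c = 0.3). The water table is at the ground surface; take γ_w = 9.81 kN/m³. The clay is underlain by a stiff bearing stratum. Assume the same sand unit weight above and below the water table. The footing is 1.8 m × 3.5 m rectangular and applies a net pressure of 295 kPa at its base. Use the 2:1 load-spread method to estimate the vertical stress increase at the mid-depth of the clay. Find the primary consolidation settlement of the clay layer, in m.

S_c ≈ 0.121 m

Mid-depth of clay below the ground surface: z = 3.9 + 2.6/2 = 5.2 m.
Total vertical stress at mid-clay: σ_v = 17.7×3.9 + 16.7×1.3 = 90.74 kPa.
Pore pressure: u = 9.81×(5.2 − 0) = 51.012 kPa.
Initial effective stress: σ'_0 = σ_v − u = 90.74 − 51.012 = 39.728 kPa.
Stress increase at mid-clay by the 2:1 spreading method:
Δσ = qBL/((B+z)(L+z)) = 295×1.8×3.5/((1.8+5.2)(3.5+5.2)) = 30.517 kPa
Final effective stress: σ'_f = σ'_0 + Δσ = 39.728 + 30.517 = 70.245 kPa.
Normally consolidated clay, so the full stress increment lies on the virgin compression line:
S_c = C_c·H/(1+e₀)·log₁₀(σ'_f/σ'_0) = 0.3×2.6/(1+0.6)×log₁₀(70.245/39.728)
    = 0.4875 × 0.24752 = 0.1207 m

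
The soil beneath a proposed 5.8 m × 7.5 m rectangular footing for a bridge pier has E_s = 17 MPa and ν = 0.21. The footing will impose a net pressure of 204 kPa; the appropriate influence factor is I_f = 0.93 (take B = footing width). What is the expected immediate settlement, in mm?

Immediate (elastic) settlement: S_e = q·B·(1−ν²)/E_s · I_f.
E_s = 17 MPa = 17000 kPa.
S_e = 204 × 5.8 × (1 − 0.21²) / 17000 × 0.93
    = 204 × 5.8 × 0.9559 / 17000 × 0.93
    = 0.06187 m = 61.87 mm

S_e ≈ 61.9 mm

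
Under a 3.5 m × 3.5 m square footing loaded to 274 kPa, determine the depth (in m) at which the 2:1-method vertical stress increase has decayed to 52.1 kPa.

z ≈ 4.53 m

2:1 spreading — at depth z the loaded area has grown by z in each plan dimension:
qB²/(B+z)² = Δσ_z ⇒ z = B(√(q/Δσ_z) − 1) = 3.5×(√(274/52.1) − 1) = 4.526 m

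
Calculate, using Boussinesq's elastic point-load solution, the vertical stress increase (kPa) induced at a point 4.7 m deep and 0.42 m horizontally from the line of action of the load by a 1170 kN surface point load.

Δσ_z ≈ 24.8 kPa

Boussinesq vertical stress below a point load on an elastic half-space:
Δσ_z = 3P/(2πz²) · [1 + (r/z)²]^(−5/2)
r/z = 0.42/4.7 = 0.089362; [1+(r/z)²]^(−5/2) = 0.98031.
Δσ_z = 3×1170/(2π×4.7²) × 0.98031 = 25.289 × 0.98031 = 24.79 kPa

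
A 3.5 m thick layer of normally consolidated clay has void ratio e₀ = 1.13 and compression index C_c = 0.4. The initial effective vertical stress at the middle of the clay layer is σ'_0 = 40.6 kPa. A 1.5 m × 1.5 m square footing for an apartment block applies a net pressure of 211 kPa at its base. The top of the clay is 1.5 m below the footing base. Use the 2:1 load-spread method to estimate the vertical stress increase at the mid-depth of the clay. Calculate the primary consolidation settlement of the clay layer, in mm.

Mid-depth of clay below the footing base: z = 1.5 + 3.5/2 = 3.25 m.
Stress increase at mid-clay by the 2:1 spreading method:
Δσ = qBL/((B+z)(L+z)) = 211×1.5×1.5/((1.5+3.25)(1.5+3.25)) = 21.042 kPa
Final effective stress: σ'_f = σ'_0 + Δσ = 40.6 + 21.042 = 61.642 kPa.
Normally consolidated clay, so the full stress increment lies on the virgin compression line:
S_c = C_c·H/(1+e₀)·log₁₀(σ'_f/σ'_0) = 0.4×3.5/(1+1.13)×log₁₀(61.642/40.6)
    = 0.65728 × 0.18135 = 0.1192 m

S_c ≈ 119 mm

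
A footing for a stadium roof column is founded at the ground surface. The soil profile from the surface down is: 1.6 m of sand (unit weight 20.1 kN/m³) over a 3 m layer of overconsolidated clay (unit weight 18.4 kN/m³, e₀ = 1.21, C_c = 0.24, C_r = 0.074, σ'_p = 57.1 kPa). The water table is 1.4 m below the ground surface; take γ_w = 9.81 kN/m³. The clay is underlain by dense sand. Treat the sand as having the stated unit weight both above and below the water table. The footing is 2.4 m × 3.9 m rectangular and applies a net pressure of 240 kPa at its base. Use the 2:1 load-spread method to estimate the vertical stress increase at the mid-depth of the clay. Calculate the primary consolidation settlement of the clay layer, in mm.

S_c ≈ 93.6 mm

Mid-depth of clay below the ground surface: z = 1.6 + 3/2 = 3.1 m.
Total vertical stress at mid-clay: σ_v = 20.1×1.6 + 18.4×1.5 = 59.76 kPa.
Pore pressure: u = 9.81×(3.1 − 1.4) = 16.677 kPa.
Initial effective stress: σ'_0 = σ_v − u = 59.76 − 16.677 = 43.083 kPa.
Stress increase at mid-clay by the 2:1 spreading method:
Δσ = qBL/((B+z)(L+z)) = 240×2.4×3.9/((2.4+3.1)(3.9+3.1)) = 58.348 kPa
Final effective stress: σ'_f = 43.083 + 58.348 = 101.43 kPa.
σ'_f = 101.43 > σ'_p = 57.1 kPa, so the stress path crosses the preconsolidation pressure — recompression up to σ'_p, then virgin compression beyond:
S_c = H/(1+e₀)·[C_r·log₁₀(σ'_p/σ'_0) + C_c·log₁₀(σ'_f/σ'_p)]
    = 3/2.21 × [0.074×log₁₀(57.1/43.083) + 0.24×log₁₀(101.43/57.1)]
    = 1.3575 × [0.0090524 + 0.059887] = 0.09359 m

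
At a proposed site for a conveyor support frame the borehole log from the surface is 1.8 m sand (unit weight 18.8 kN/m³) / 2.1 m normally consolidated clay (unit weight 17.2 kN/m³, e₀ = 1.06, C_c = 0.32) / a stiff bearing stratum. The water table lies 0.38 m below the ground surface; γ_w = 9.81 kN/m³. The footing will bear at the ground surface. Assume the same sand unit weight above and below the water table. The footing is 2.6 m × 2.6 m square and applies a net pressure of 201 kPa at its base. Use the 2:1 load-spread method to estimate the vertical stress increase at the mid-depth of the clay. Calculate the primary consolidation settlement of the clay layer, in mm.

S_c ≈ 138 mm

Mid-depth of clay below the ground surface: z = 1.8 + 2.1/2 = 2.85 m.
Total vertical stress at mid-clay: σ_v = 18.8×1.8 + 17.2×1.05 = 51.9 kPa.
Pore pressure: u = 9.81×(2.85 − 0.38) = 24.231 kPa.
Initial effective stress: σ'_0 = σ_v − u = 51.9 − 24.231 = 27.669 kPa.
Stress increase at mid-clay by the 2:1 spreading method:
Δσ = qBL/((B+z)(L+z)) = 201×2.6×2.6/((2.6+2.85)(2.6+2.85)) = 45.746 kPa
Final effective stress: σ'_f = σ'_0 + Δσ = 27.669 + 45.746 = 73.415 kPa.
Normally consolidated clay, so the full stress increment lies on the virgin compression line:
S_c = C_c·H/(1+e₀)·log₁₀(σ'_f/σ'_0) = 0.32×2.1/(1+1.06)×log₁₀(73.415/27.669)
    = 0.32621 × 0.42379 = 0.1382 m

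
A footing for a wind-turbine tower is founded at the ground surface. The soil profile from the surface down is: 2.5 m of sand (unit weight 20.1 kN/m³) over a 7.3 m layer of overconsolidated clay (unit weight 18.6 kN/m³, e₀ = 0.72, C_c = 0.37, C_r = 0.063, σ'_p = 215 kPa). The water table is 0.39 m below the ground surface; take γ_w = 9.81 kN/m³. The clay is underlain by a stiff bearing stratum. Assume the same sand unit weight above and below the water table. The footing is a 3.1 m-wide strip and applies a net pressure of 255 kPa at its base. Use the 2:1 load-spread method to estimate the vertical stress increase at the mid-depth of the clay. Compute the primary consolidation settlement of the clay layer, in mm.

S_c ≈ 101 mm

Mid-depth of clay below the ground surface: z = 2.5 + 7.3/2 = 6.15 m.
Total vertical stress at mid-clay: σ_v = 20.1×2.5 + 18.6×3.65 = 118.14 kPa.
Pore pressure: u = 9.81×(6.15 − 0.39) = 56.506 kPa.
Initial effective stress: σ'_0 = σ_v − u = 118.14 − 56.506 = 61.634 kPa.
Stress increase at mid-clay by the 2:1 spreading method:
Δσ = qB/(B+z) = 255×3.1/(3.1+6.15) = 85.459 kPa
Final effective stress: σ'_f = 61.634 + 85.459 = 147.09 kPa.
σ'_f = 147.09 ≤ σ'_p = 215 kPa, so the clay remains overconsolidated and only the recompression index applies:
S_c = C_r·H/(1+e₀)·log₁₀(σ'_f/σ'_0) = 0.063×7.3/1.72×log₁₀(147.09/61.634)
    = 0.26738 × 0.37776 = 0.101 m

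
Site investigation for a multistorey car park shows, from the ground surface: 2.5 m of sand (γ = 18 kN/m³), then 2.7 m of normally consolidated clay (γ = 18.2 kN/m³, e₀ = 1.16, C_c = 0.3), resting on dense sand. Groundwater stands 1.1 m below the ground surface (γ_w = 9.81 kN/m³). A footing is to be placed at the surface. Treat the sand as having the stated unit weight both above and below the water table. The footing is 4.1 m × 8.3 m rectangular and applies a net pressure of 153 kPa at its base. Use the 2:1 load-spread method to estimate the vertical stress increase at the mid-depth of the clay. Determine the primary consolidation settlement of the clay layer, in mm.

S_c ≈ 133 mm

Mid-depth of clay below the ground surface: z = 2.5 + 2.7/2 = 3.85 m.
Total vertical stress at mid-clay: σ_v = 18×2.5 + 18.2×1.35 = 69.57 kPa.
Pore pressure: u = 9.81×(3.85 − 1.1) = 26.978 kPa.
Initial effective stress: σ'_0 = σ_v − u = 69.57 − 26.978 = 42.592 kPa.
Stress increase at mid-clay by the 2:1 spreading method:
Δσ = qBL/((B+z)(L+z)) = 153×4.1×8.3/((4.1+3.85)(8.3+3.85)) = 53.903 kPa
Final effective stress: σ'_f = σ'_0 + Δσ = 42.592 + 53.903 = 96.495 kPa.
Normally consolidated clay, so the full stress increment lies on the virgin compression line:
S_c = C_c·H/(1+e₀)·log₁₀(σ'_f/σ'_0) = 0.3×2.7/(1+1.16)×log₁₀(96.495/42.592)
    = 0.375 × 0.35518 = 0.1332 m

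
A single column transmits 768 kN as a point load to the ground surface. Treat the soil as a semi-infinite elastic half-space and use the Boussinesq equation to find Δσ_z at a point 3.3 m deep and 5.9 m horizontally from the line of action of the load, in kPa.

Boussinesq vertical stress below a point load on an elastic half-space:
Δσ_z = 3P/(2πz²) · [1 + (r/z)²]^(−5/2)
r/z = 5.9/3.3 = 1.7879; [1+(r/z)²]^(−5/2) = 0.027719.
Δσ_z = 3×768/(2π×3.3²) × 0.027719 = 33.672 × 0.027719 = 0.9334 kPa

Δσ_z ≈ 0.933 kPa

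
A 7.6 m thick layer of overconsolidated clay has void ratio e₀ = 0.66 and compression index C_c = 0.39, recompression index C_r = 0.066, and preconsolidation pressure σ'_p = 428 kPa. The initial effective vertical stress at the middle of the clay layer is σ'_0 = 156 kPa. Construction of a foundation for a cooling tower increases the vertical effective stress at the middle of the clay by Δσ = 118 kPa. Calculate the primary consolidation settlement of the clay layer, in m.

Final effective stress: σ'_f = 156 + 118 = 274 kPa.
σ'_f = 274 ≤ σ'_p = 428 kPa, so the clay remains overconsolidated and only the recompression index applies:
S_c = C_r·H/(1+e₀)·log₁₀(σ'_f/σ'_0) = 0.066×7.6/1.66×log₁₀(274/156)
    = 0.30217 × 0.24463 = 0.07392 m

S_c ≈ 0.0739 m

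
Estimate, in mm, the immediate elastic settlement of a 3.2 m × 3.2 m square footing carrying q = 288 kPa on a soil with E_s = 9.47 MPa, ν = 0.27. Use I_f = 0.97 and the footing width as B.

S_e ≈ 87.5 mm

Immediate (elastic) settlement: S_e = q·B·(1−ν²)/E_s · I_f.
E_s = 9.47 MPa = 9470 kPa.
S_e = 288 × 3.2 × (1 − 0.27²) / 9470 × 0.97
    = 288 × 3.2 × 0.9271 / 9470 × 0.97
    = 0.08752 m = 87.52 mm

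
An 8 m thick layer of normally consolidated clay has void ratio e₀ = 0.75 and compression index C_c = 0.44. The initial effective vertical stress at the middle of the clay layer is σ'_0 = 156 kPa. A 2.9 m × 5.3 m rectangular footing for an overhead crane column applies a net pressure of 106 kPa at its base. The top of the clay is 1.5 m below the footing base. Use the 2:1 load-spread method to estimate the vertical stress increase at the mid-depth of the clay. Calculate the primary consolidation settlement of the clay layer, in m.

Mid-depth of clay below the footing base: z = 1.5 + 8/2 = 5.5 m.
Stress increase at mid-clay by the 2:1 spreading method:
Δσ = qBL/((B+z)(L+z)) = 106×2.9×5.3/((2.9+5.5)(5.3+5.5)) = 17.959 kPa
Final effective stress: σ'_f = σ'_0 + Δσ = 156 + 17.959 = 173.96 kPa.
Normally consolidated clay, so the full stress increment lies on the virgin compression line:
S_c = C_c·H/(1+e₀)·log₁₀(σ'_f/σ'_0) = 0.44×8/(1+0.75)×log₁₀(173.96/156)
    = 2.0114 × 0.047325 = 0.09519 m

S_c ≈ 0.0952 m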